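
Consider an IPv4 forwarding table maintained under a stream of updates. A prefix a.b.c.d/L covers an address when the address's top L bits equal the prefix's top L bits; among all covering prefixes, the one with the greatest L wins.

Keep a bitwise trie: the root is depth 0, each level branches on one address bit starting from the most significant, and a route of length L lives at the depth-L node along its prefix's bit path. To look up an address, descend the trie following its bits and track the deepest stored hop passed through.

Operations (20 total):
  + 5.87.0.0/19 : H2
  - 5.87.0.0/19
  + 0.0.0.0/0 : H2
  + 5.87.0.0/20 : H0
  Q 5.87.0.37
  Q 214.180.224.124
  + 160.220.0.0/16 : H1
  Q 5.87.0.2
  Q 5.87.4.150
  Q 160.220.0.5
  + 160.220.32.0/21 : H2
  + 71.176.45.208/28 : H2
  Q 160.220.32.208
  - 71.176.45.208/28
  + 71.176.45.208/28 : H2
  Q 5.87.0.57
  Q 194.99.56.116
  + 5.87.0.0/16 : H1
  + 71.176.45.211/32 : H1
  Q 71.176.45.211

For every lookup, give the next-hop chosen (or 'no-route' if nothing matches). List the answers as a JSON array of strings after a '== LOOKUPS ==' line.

Trace:
  add 5.87.0.0/19 -> H2 at depth 19
  del 5.87.0.0/19 (clear depth 19)
  add 0.0.0.0/0 -> H2 at depth 0
  add 5.87.0.0/20 -> H0 at depth 20
  ? 5.87.0.37  path d0:H2→d1:-→d2:-→d3:-→d4:-→d5:-→d6:-→d7:-→d8:-→d9:-→d10:-→d11:-→d12:-→d13:-→d14:-→d15:-→d16:-→d17:-→d18:-→d19:-→d20:H0  best=H0
  ? 214.180.224.124  path d0:H2  best=H2
  add 160.220.0.0/16 -> H1 at depth 16
  ? 5.87.0.2  path d0:H2→d1:-→d2:-→d3:-→d4:-→d5:-→d6:-→d7:-→d8:-→d9:-→d10:-→d11:-→d12:-→d13:-→d14:-→d15:-→d16:-→d17:-→d18:-→d19:-→d20:H0  best=H0
  ? 5.87.4.150  path d0:H2→d1:-→d2:-→d3:-→d4:-→d5:-→d6:-→d7:-→d8:-→d9:-→d10:-→d11:-→d12:-→d13:-→d14:-→d15:-→d16:-→d17:-→d18:-→d19:-→d20:H0  best=H0
  ? 160.220.0.5  path d0:H2→d1:-→d2:-→d3:-→d4:-→d5:-→d6:-→d7:-→d8:-→d9:-→d10:-→d11:-→d12:-→d13:-→d14:-→d15:-→d16:H1  best=H1
  add 160.220.32.0/21 -> H2 at depth 21
  add 71.176.45.208/28 -> H2 at depth 28
  ? 160.220.32.208  path d0:H2→d1:-→d2:-→d3:-→d4:-→d5:-→d6:-→d7:-→d8:-→d9:-→d10:-→d11:-→d12:-→d13:-→d14:-→d15:-→d16:H1→d17:-→d18:-→d19:-→d20:-→d21:H2  best=H2
  del 71.176.45.208/28 (clear depth 28)
  add 71.176.45.208/28 -> H2 at depth 28
  ? 5.87.0.57  path d0:H2→d1:-→d2:-→d3:-→d4:-→d5:-→d6:-→d7:-→d8:-→d9:-→d10:-→d11:-→d12:-→d13:-→d14:-→d15:-→d16:-→d17:-→d18:-→d19:-→d20:H0  best=H0
  ? 194.99.56.116  path d0:H2→d1:-  best=H2
  add 5.87.0.0/16 -> H1 at depth 16
  add 71.176.45.211/32 -> H1 at depth 32
  ? 71.176.45.211  path d0:H2→d1:-→d2:-→d3:-→d4:-→d5:-→d6:-→d7:-→d8:-→d9:-→d10:-→d11:-→d12:-→d13:-→d14:-→d15:-→d16:-→d17:-→d18:-→d19:-→d20:-→d21:-→d22:-→d23:-→d24:-→d25:-→d26:-→d27:-→d28:H2→d29:-→d30:-→d31:-→d32:H1  best=H1

== LOOKUPS ==
["H0","H2","H0","H0","H1","H2","H0","H2","H1"]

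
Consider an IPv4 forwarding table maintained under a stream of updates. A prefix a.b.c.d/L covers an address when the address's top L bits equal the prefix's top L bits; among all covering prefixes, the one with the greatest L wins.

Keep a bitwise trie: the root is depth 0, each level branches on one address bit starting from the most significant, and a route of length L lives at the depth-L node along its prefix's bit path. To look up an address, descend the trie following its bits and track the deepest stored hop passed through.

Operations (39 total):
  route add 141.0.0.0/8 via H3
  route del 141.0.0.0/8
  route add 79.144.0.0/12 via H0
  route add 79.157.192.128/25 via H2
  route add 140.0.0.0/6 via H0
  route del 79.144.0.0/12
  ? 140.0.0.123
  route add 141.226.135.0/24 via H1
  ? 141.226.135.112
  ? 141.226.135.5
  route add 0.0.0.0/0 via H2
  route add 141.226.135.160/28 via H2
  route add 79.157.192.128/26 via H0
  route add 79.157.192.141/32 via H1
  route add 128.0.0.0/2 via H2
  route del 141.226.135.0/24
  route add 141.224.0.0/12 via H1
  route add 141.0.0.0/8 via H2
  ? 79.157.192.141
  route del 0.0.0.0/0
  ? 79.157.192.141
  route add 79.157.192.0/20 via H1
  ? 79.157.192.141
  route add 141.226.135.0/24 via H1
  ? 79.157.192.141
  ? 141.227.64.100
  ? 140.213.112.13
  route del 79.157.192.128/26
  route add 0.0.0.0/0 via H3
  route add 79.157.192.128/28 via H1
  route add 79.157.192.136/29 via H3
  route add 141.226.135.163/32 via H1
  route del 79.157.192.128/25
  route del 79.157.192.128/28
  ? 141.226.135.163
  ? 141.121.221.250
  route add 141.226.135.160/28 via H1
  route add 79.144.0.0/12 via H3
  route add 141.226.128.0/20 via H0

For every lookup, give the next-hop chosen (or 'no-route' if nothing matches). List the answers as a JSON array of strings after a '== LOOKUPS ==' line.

Apply in order:
  add 141.0.0.0/8 -> H3 at depth 8
  del 141.0.0.0/8 (clear depth 8)
  add 79.144.0.0/12 -> H0 at depth 12
  add 79.157.192.128/25 -> H2 at depth 25
  add 140.0.0.0/6 -> H0 at depth 6
  del 79.144.0.0/12 (clear depth 12)
  Q 140.0.0.123: descend 1000110 ; hops seen [H0] ; pick H0
  add 141.226.135.0/24 -> H1 at depth 24
  Q 141.226.135.112: descend 100011011110001010000111 ; hops seen [H0,H1] ; pick H1
  Q 141.226.135.5: descend 100011011110001010000111 ; hops seen [H0,H1] ; pick H1
  add 0.0.0.0/0 -> H2 at depth 0
  add 141.226.135.160/28 -> H2 at depth 28
  add 79.157.192.128/26 -> H0 at depth 26
  add 79.157.192.141/32 -> H1 at depth 32
  add 128.0.0.0/2 -> H2 at depth 2
  del 141.226.135.0/24 (clear depth 24)
  add 141.224.0.0/12 -> H1 at depth 12
  add 141.0.0.0/8 -> H2 at depth 8
  Q 79.157.192.141: descend 01001111100111011100000010001101 ; hops seen [H2,H2,H0,H1] ; pick H1
  del 0.0.0.0/0 (clear depth 0)
  Q 79.157.192.141: descend 01001111100111011100000010001101 ; hops seen [H2,H0,H1] ; pick H1
  add 79.157.192.0/20 -> H1 at depth 20
  Q 79.157.192.141: descend 01001111100111011100000010001101 ; hops seen [H1,H2,H0,H1] ; pick H1
  add 141.226.135.0/24 -> H1 at depth 24
  Q 79.157.192.141: descend 01001111100111011100000010001101 ; hops seen [H1,H2,H0,H1] ; pick H1
  Q 141.227.64.100: descend 100011011110001 ; hops seen [H2,H0,H2,H1] ; pick H1
  Q 140.213.112.13: descend 1000110 ; hops seen [H2,H0] ; pick H0
  del 79.157.192.128/26 (clear depth 26)
  add 0.0.0.0/0 -> H3 at depth 0
  add 79.157.192.128/28 -> H1 at depth 28
  add 79.157.192.136/29 -> H3 at depth 29
  add 141.226.135.163/32 -> H1 at depth 32
  del 79.157.192.128/25 (clear depth 25)
  del 79.157.192.128/28 (clear depth 28)
  Q 141.226.135.163: descend 10001101111000101000011110100011 ; hops seen [H3,H2,H0,H2,H1,H1,H2,H1] ; pick H1
  Q 141.121.221.250: descend 10001101 ; hops seen [H3,H2,H0,H2] ; pick H2
  add 141.226.135.160/28 -> H1 at depth 28
  add 79.144.0.0/12 -> H3 at depth 12
  add 141.226.128.0/20 -> H0 at depth 20

== LOOKUPS ==
["H0","H1","H1","H1","H1","H1","H1","H1","H0","H1","H2"]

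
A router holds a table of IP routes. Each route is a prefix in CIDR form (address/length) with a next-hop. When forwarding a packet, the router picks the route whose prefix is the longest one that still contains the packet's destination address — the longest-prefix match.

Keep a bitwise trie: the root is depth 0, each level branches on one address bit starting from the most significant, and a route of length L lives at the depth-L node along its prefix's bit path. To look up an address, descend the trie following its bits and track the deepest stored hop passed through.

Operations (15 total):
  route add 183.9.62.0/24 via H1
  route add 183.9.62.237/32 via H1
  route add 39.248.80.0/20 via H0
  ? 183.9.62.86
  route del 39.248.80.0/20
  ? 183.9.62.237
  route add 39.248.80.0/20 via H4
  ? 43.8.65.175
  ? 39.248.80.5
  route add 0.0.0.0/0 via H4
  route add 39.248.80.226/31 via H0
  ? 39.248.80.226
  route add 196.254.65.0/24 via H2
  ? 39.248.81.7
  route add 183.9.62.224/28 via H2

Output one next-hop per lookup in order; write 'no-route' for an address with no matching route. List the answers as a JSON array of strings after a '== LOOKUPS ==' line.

Trace:
  + 183.9.62.0/24 (H1) depth=24
  + 183.9.62.237/32 (H1) depth=32
  + 39.248.80.0/20 (H0) depth=20
  lookup 183.9.62.86: bits 101101110000100100111110 walk d0:-→d1:-→d2:-→d3:-→d4:-→d5:-→d6:-→d7:-→d8:-→d9:-→d10:-→d11:-→d12:-→d13:-→d14:-→d15:-→d16:-→d17:-→d18:-→d19:-→d20:-→d21:-→d22:-→d23:-→d24:H1 -> H1
  - 39.248.80.0/20 clear@20
  lookup 183.9.62.237: bits 10110111000010010011111011101101 walk d0:-→d1:-→d2:-→d3:-→d4:-→d5:-→d6:-→d7:-→d8:-→d9:-→d10:-→d11:-→d12:-→d13:-→d14:-→d15:-→d16:-→d17:-→d18:-→d19:-→d20:-→d21:-→d22:-→d23:-→d24:H1→d25:-→d26:-→d27:-→d28:-→d29:-→d30:-→d31:-→d32:H1 -> H1
  + 39.248.80.0/20 (H4) depth=20
  lookup 43.8.65.175: bits 0010 walk d0:-→d1:-→d2:-→d3:-→d4:- -> no-route
  lookup 39.248.80.5: bits 00100111111110000101 walk d0:-→d1:-→d2:-→d3:-→d4:-→d5:-→d6:-→d7:-→d8:-→d9:-→d10:-→d11:-→d12:-→d13:-→d14:-→d15:-→d16:-→d17:-→d18:-→d19:-→d20:H4 -> H4
  + 0.0.0.0/0 (H4) depth=0
  + 39.248.80.226/31 (H0) depth=31
  lookup 39.248.80.226: bits 0010011111111000010100001110001 walk d0:H4→d1:-→d2:-→d3:-→d4:-→d5:-→d6:-→d7:-→d8:-→d9:-→d10:-→d11:-→d12:-→d13:-→d14:-→d15:-→d16:-→d17:-→d18:-→d19:-→d20:H4→d21:-→d22:-→d23:-→d24:-→d25:-→d26:-→d27:-→d28:-→d29:-→d30:-→d31:H0 -> H0
  + 196.254.65.0/24 (H2) depth=24
  lookup 39.248.81.7: bits 00100111111110000101000 walk d0:H4→d1:-→d2:-→d3:-→d4:-→d5:-→d6:-→d7:-→d8:-→d9:-→d10:-→d11:-→d12:-→d13:-→d14:-→d15:-→d16:-→d17:-→d18:-→d19:-→d20:H4→d21:-→d22:-→d23:- -> H4
  + 183.9.62.224/28 (H2) depth=28

== LOOKUPS ==
["H1","H1","no-route","H4","H0","H4"]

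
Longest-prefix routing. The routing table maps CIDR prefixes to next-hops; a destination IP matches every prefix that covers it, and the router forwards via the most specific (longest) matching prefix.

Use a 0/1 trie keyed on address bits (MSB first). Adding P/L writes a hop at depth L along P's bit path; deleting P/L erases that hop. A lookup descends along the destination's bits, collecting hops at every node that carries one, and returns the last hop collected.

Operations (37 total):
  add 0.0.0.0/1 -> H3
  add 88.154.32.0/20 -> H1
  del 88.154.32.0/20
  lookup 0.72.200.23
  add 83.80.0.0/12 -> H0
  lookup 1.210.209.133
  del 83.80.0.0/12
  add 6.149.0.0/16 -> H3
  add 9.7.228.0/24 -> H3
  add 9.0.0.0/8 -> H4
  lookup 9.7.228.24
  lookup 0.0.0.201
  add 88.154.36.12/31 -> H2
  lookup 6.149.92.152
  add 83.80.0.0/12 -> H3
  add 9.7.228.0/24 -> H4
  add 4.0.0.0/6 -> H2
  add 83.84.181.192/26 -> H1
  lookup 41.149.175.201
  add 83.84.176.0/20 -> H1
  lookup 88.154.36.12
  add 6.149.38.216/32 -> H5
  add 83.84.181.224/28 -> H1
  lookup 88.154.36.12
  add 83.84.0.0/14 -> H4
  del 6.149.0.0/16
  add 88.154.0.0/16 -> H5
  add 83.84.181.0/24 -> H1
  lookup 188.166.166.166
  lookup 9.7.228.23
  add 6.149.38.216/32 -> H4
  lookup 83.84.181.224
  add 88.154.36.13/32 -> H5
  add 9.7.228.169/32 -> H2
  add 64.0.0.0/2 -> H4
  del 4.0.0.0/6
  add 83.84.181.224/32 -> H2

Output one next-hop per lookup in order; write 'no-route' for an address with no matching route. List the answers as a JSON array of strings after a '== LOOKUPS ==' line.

Trace:
  add 0.0.0.0/1 -> H3 at depth 1
  add 88.154.32.0/20 -> H1 at depth 20
  - 88.154.32.0/20 clear@20
  lookup 0.72.200.23: bits 0 walk d0:-→d1:H3 -> H3
  add 83.80.0.0/12 -> H0 at depth 12
  lookup 1.210.209.133: bits 0 walk d0:-→d1:H3 -> H3
  - 83.80.0.0/12 clear@12
  add 6.149.0.0/16 -> H3 at depth 16
  add 9.7.228.0/24 -> H3 at depth 24
  add 9.0.0.0/8 -> H4 at depth 8
  lookup 9.7.228.24: bits 000010010000011111100100 walk d0:-→d1:H3→d2:-→d3:-→d4:-→d5:-→d6:-→d7:-→d8:H4→d9:-→d10:-→d11:-→d12:-→d13:-→d14:-→d15:-→d16:-→d17:-→d18:-→d19:-→d20:-→d21:-→d22:-→d23:-→d24:H3 -> H3
  lookup 0.0.0.201: bits 00000 walk d0:-→d1:H3→d2:-→d3:-→d4:-→d5:- -> H3
  add 88.154.36.12/31 -> H2 at depth 31
  lookup 6.149.92.152: bits 0000011010010101 walk d0:-→d1:H3→d2:-→d3:-→d4:-→d5:-→d6:-→d7:-→d8:-→d9:-→d10:-→d11:-→d12:-→d13:-→d14:-→d15:-→d16:H3 -> H3
  add 83.80.0.0/12 -> H3 at depth 12
  add 9.7.228.0/24 -> H4 at depth 24
  add 4.0.0.0/6 -> H2 at depth 6
  add 83.84.181.192/26 -> H1 at depth 26
  lookup 41.149.175.201: bits 00 walk d0:-→d1:H3→d2:- -> H3
  add 83.84.176.0/20 -> H1 at depth 20
  lookup 88.154.36.12: bits 0101100010011010001001000000110 walk d0:-→d1:H3→d2:-→d3:-→d4:-→d5:-→d6:-→d7:-→d8:-→d9:-→d10:-→d11:-→d12:-→d13:-→d14:-→d15:-→d16:-→d17:-→d18:-→d19:-→d20:-→d21:-→d22:-→d23:-→d24:-→d25:-→d26:-→d27:-→d28:-→d29:-→d30:-→d31:H2 -> H2
  add 6.149.38.216/32 -> H5 at depth 32
  add 83.84.181.224/28 -> H1 at depth 28
  lookup 88.154.36.12: bits 0101100010011010001001000000110 walk d0:-→d1:H3→d2:-→d3:-→d4:-→d5:-→d6:-→d7:-→d8:-→d9:-→d10:-→d11:-→d12:-→d13:-→d14:-→d15:-→d16:-→d17:-→d18:-→d19:-→d20:-→d21:-→d22:-→d23:-→d24:-→d25:-→d26:-→d27:-→d28:-→d29:-→d30:-→d31:H2 -> H2
  add 83.84.0.0/14 -> H4 at depth 14
  - 6.149.0.0/16 clear@16
  add 88.154.0.0/16 -> H5 at depth 16
  add 83.84.181.0/24 -> H1 at depth 24
  lookup 188.166.166.166: bits ε walk d0:- -> no-route
  lookup 9.7.228.23: bits 000010010000011111100100 walk d0:-→d1:H3→d2:-→d3:-→d4:-→d5:-→d6:-→d7:-→d8:H4→d9:-→d10:-→d11:-→d12:-→d13:-→d14:-→d15:-→d16:-→d17:-→d18:-→d19:-→d20:-→d21:-→d22:-→d23:-→d24:H4 -> H4
  add 6.149.38.216/32 -> H4 at depth 32
  lookup 83.84.181.224: bits 0101001101010100101101011110 walk d0:-→d1:H3→d2:-→d3:-→d4:-→d5:-→d6:-→d7:-→d8:-→d9:-→d10:-→d11:-→d12:H3→d13:-→d14:H4→d15:-→d16:-→d17:-→d18:-→d19:-→d20:H1→d21:-→d22:-→d23:-→d24:H1→d25:-→d26:H1→d27:-→d28:H1 -> H1
  add 88.154.36.13/32 -> H5 at depth 32
  add 9.7.228.169/32 -> H2 at depth 32
  add 64.0.0.0/2 -> H4 at depth 2
  - 4.0.0.0/6 clear@6
  add 83.84.181.224/32 -> H2 at depth 32

== LOOKUPS ==
["H3","H3","H3","H3","H3","H3","H2","H2","no-route","H4","H1"]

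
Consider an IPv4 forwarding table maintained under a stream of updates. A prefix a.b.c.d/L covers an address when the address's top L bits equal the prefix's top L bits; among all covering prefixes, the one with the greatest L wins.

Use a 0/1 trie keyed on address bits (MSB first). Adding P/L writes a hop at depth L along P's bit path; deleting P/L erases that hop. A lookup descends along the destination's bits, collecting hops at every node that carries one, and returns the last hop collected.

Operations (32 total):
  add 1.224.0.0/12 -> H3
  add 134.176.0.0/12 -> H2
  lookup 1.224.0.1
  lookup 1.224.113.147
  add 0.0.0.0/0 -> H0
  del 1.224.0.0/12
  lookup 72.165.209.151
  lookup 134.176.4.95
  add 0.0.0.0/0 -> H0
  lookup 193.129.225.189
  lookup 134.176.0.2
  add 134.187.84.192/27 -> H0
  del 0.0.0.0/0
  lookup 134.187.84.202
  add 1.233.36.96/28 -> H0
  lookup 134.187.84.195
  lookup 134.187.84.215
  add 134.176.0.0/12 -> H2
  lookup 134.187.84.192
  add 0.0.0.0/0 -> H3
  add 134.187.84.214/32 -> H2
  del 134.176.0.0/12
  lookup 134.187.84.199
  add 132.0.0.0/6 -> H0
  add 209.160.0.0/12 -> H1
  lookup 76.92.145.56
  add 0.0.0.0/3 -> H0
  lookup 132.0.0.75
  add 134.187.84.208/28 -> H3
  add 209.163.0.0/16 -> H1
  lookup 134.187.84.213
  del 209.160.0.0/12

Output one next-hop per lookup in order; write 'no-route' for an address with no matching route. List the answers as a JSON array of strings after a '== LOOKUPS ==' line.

Trace:
  add 1.224.0.0/12 -> H3 at depth 12
  add 134.176.0.0/12 -> H2 at depth 12
  Q 1.224.0.1: descend 000000011110 ; hops seen [H3] ; pick H3
  Q 1.224.113.147: descend 000000011110 ; hops seen [H3] ; pick H3
  add 0.0.0.0/0 -> H0 at depth 0
  - 1.224.0.0/12 clear@12
  Q 72.165.209.151: descend 0 ; hops seen [H0] ; pick H0
  Q 134.176.4.95: descend 100001101011 ; hops seen [H0,H2] ; pick H2
  add 0.0.0.0/0 -> H0 at depth 0
  Q 193.129.225.189: descend 1 ; hops seen [H0] ; pick H0
  Q 134.176.0.2: descend 100001101011 ; hops seen [H0,H2] ; pick H2
  add 134.187.84.192/27 -> H0 at depth 27
  - 0.0.0.0/0 clear@0
  Q 134.187.84.202: descend 100001101011101101010100110 ; hops seen [H2,H0] ; pick H0
  add 1.233.36.96/28 -> H0 at depth 28
  Q 134.187.84.195: descend 100001101011101101010100110 ; hops seen [H2,H0] ; pick H0
  Q 134.187.84.215: descend 100001101011101101010100110 ; hops seen [H2,H0] ; pick H0
  add 134.176.0.0/12 -> H2 at depth 12
  Q 134.187.84.192: descend 100001101011101101010100110 ; hops seen [H2,H0] ; pick H0
  add 0.0.0.0/0 -> H3 at depth 0
  add 134.187.84.214/32 -> H2 at depth 32
  - 134.176.0.0/12 clear@12
  Q 134.187.84.199: descend 100001101011101101010100110 ; hops seen [H3,H0] ; pick H0
  add 132.0.0.0/6 -> H0 at depth 6
  add 209.160.0.0/12 -> H1 at depth 12
  Q 76.92.145.56: descend 0 ; hops seen [H3] ; pick H3
  add 0.0.0.0/3 -> H0 at depth 3
  Q 132.0.0.75: descend 100001 ; hops seen [H3,H0] ; pick H0
  add 134.187.84.208/28 -> H3 at depth 28
  add 209.163.0.0/16 -> H1 at depth 16
  Q 134.187.84.213: descend 100001101011101101010100110101 ; hops seen [H3,H0,H0,H3] ; pick H3
  - 209.160.0.0/12 clear@12

== LOOKUPS ==
["H3","H3","H0","H2","H0","H2","H0","H0","H0","H0","H0","H3","H0","H3"]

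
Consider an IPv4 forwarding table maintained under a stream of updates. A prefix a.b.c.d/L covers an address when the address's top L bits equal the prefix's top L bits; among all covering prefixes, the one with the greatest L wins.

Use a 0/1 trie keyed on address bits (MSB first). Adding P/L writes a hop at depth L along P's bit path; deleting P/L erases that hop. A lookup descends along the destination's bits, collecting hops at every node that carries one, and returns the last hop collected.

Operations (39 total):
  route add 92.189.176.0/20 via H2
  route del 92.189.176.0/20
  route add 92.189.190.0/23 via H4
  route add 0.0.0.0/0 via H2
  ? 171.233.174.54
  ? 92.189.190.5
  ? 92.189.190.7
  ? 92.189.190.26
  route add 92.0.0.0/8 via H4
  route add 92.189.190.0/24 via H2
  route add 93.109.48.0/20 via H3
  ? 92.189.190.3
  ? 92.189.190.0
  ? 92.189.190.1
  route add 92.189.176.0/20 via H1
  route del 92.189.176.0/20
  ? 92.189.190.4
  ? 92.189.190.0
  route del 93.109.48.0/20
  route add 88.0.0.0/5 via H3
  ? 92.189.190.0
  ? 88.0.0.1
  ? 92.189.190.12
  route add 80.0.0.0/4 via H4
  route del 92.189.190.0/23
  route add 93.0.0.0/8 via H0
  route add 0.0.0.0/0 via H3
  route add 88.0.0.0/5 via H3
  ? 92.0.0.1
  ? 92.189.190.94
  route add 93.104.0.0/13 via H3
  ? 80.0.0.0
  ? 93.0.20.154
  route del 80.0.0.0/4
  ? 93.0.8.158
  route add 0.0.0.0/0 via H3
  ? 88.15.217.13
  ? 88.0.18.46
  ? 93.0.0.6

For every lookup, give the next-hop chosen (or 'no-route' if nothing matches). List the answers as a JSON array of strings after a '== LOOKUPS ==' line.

Apply in order:
  + 92.189.176.0/20 (H2) depth=20
  - 92.189.176.0/20 clear@20
  + 92.189.190.0/23 (H4) depth=23
  + 0.0.0.0/0 (H2) depth=0
  lookup 171.233.174.54: bits ε walk d0:H2 -> H2
  lookup 92.189.190.5: bits 01011100101111011011111 walk d0:H2→d1:-→d2:-→d3:-→d4:-→d5:-→d6:-→d7:-→d8:-→d9:-→d10:-→d11:-→d12:-→d13:-→d14:-→d15:-→d16:-→d17:-→d18:-→d19:-→d20:-→d21:-→d22:-→d23:H4 -> H4
  lookup 92.189.190.7: bits 01011100101111011011111 walk d0:H2→d1:-→d2:-→d3:-→d4:-→d5:-→d6:-→d7:-→d8:-→d9:-→d10:-→d11:-→d12:-→d13:-→d14:-→d15:-→d16:-→d17:-→d18:-→d19:-→d20:-→d21:-→d22:-→d23:H4 -> H4
  lookup 92.189.190.26: bits 01011100101111011011111 walk d0:H2→d1:-→d2:-→d3:-→d4:-→d5:-→d6:-→d7:-→d8:-→d9:-→d10:-→d11:-→d12:-→d13:-→d14:-→d15:-→d16:-→d17:-→d18:-→d19:-→d20:-→d21:-→d22:-→d23:H4 -> H4
  + 92.0.0.0/8 (H4) depth=8
  + 92.189.190.0/24 (H2) depth=24
  + 93.109.48.0/20 (H3) depth=20
  lookup 92.189.190.3: bits 010111001011110110111110 walk d0:H2→d1:-→d2:-→d3:-→d4:-→d5:-→d6:-→d7:-→d8:H4→d9:-→d10:-→d11:-→d12:-→d13:-→d14:-→d15:-→d16:-→d17:-→d18:-→d19:-→d20:-→d21:-→d22:-→d23:H4→d24:H2 -> H2
  lookup 92.189.190.0: bits 010111001011110110111110 walk d0:H2→d1:-→d2:-→d3:-→d4:-→d5:-→d6:-→d7:-→d8:H4→d9:-→d10:-→d11:-→d12:-→d13:-→d14:-→d15:-→d16:-→d17:-→d18:-→d19:-→d20:-→d21:-→d22:-→d23:H4→d24:H2 -> H2
  lookup 92.189.190.1: bits 010111001011110110111110 walk d0:H2→d1:-→d2:-→d3:-→d4:-→d5:-→d6:-→d7:-→d8:H4→d9:-→d10:-→d11:-→d12:-→d13:-→d14:-→d15:-→d16:-→d17:-→d18:-→d19:-→d20:-→d21:-→d22:-→d23:H4→d24:H2 -> H2
  + 92.189.176.0/20 (H1) depth=20
  - 92.189.176.0/20 clear@20
  lookup 92.189.190.4: bits 010111001011110110111110 walk d0:H2→d1:-→d2:-→d3:-→d4:-→d5:-→d6:-→d7:-→d8:H4→d9:-→d10:-→d11:-→d12:-→d13:-→d14:-→d15:-→d16:-→d17:-→d18:-→d19:-→d20:-→d21:-→d22:-→d23:H4→d24:H2 -> H2
  lookup 92.189.190.0: bits 010111001011110110111110 walk d0:H2→d1:-→d2:-→d3:-→d4:-→d5:-→d6:-→d7:-→d8:H4→d9:-→d10:-→d11:-→d12:-→d13:-→d14:-→d15:-→d16:-→d17:-→d18:-→d19:-→d20:-→d21:-→d22:-→d23:H4→d24:H2 -> H2
  - 93.109.48.0/20 clear@20
  + 88.0.0.0/5 (H3) depth=5
  lookup 92.189.190.0: bits 010111001011110110111110 walk d0:H2→d1:-→d2:-→d3:-→d4:-→d5:H3→d6:-→d7:-→d8:H4→d9:-→d10:-→d11:-→d12:-→d13:-→d14:-→d15:-→d16:-→d17:-→d18:-→d19:-→d20:-→d21:-→d22:-→d23:H4→d24:H2 -> H2
  lookup 88.0.0.1: bits 01011 walk d0:H2→d1:-→d2:-→d3:-→d4:-→d5:H3 -> H3
  lookup 92.189.190.12: bits 010111001011110110111110 walk d0:H2→d1:-→d2:-→d3:-→d4:-→d5:H3→d6:-→d7:-→d8:H4→d9:-→d10:-→d11:-→d12:-→d13:-→d14:-→d15:-→d16:-→d17:-→d18:-→d19:-→d20:-→d21:-→d22:-→d23:H4→d24:H2 -> H2
  + 80.0.0.0/4 (H4) depth=4
  - 92.189.190.0/23 clear@23
  + 93.0.0.0/8 (H0) depth=8
  + 0.0.0.0/0 (H3) depth=0
  + 88.0.0.0/5 (H3) depth=5
  lookup 92.0.0.1: bits 01011100 walk d0:H3→d1:-→d2:-→d3:-→d4:H4→d5:H3→d6:-→d7:-→d8:H4 -> H4
  lookup 92.189.190.94: bits 010111001011110110111110 walk d0:H3→d1:-→d2:-→d3:-→d4:H4→d5:H3→d6:-→d7:-→d8:H4→d9:-→d10:-→d11:-→d12:-→d13:-→d14:-→d15:-→d16:-→d17:-→d18:-→d19:-→d20:-→d21:-→d22:-→d23:-→d24:H2 -> H2
  + 93.104.0.0/13 (H3) depth=13
  lookup 80.0.0.0: bits 0101 walk d0:H3→d1:-→d2:-→d3:-→d4:H4 -> H4
  lookup 93.0.20.154: bits 010111010 walk d0:H3→d1:-→d2:-→d3:-→d4:H4→d5:H3→d6:-→d7:-→d8:H0→d9:- -> H0
  - 80.0.0.0/4 clear@4
  lookup 93.0.8.158: bits 010111010 walk d0:H3→d1:-→d2:-→d3:-→d4:-→d5:H3→d6:-→d7:-→d8:H0→d9:- -> H0
  + 0.0.0.0/0 (H3) depth=0
  lookup 88.15.217.13: bits 01011 walk d0:H3→d1:-→d2:-→d3:-→d4:-→d5:H3 -> H3
  lookup 88.0.18.46: bits 01011 walk d0:H3→d1:-→d2:-→d3:-→d4:-→d5:H3 -> H3
  lookup 93.0.0.6: bits 010111010 walk d0:H3→d1:-→d2:-→d3:-→d4:-→d5:H3→d6:-→d7:-→d8:H0→d9:- -> H0

== LOOKUPS ==
["H2","H4","H4","H4","H2","H2","H2","H2","H2","H2","H3","H2","H4","H2","H4","H0","H0","H3","H3","H0"]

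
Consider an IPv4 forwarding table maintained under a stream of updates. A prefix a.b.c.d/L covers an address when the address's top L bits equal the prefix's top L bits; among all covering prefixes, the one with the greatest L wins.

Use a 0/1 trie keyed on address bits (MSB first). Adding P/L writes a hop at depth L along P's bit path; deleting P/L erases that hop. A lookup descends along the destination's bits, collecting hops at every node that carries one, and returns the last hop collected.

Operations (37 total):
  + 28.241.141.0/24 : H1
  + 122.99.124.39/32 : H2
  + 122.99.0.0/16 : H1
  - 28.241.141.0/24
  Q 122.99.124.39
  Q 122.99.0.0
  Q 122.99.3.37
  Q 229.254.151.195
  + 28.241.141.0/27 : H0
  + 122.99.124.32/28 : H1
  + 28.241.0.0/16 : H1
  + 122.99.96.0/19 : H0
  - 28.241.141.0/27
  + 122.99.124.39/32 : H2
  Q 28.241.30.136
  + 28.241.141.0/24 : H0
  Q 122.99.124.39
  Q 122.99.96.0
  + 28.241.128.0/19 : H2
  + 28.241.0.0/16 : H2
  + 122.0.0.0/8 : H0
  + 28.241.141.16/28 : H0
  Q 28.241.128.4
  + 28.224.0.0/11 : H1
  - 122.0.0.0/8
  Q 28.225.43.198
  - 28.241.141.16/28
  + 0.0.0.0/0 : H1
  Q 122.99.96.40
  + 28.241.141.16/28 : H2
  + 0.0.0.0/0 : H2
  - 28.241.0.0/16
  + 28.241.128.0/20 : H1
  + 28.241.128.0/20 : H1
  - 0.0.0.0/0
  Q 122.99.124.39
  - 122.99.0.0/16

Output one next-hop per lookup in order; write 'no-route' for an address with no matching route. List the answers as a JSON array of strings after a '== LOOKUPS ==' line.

Trace:
  add 28.241.141.0/24 -> H1 at depth 24
  add 122.99.124.39/32 -> H2 at depth 32
  add 122.99.0.0/16 -> H1 at depth 16
  del 28.241.141.0/24 (clear depth 24)
  ? 122.99.124.39  path d0:-→d1:-→d2:-→d3:-→d4:-→d5:-→d6:-→d7:-→d8:-→d9:-→d10:-→d11:-→d12:-→d13:-→d14:-→d15:-→d16:H1→d17:-→d18:-→d19:-→d20:-→d21:-→d22:-→d23:-→d24:-→d25:-→d26:-→d27:-→d28:-→d29:-→d30:-→d31:-→d32:H2  best=H2
  ? 122.99.0.0  path d0:-→d1:-→d2:-→d3:-→d4:-→d5:-→d6:-→d7:-→d8:-→d9:-→d10:-→d11:-→d12:-→d13:-→d14:-→d15:-→d16:H1→d17:-  best=H1
  ? 122.99.3.37  path d0:-→d1:-→d2:-→d3:-→d4:-→d5:-→d6:-→d7:-→d8:-→d9:-→d10:-→d11:-→d12:-→d13:-→d14:-→d15:-→d16:H1→d17:-  best=H1
  ? 229.254.151.195  path d0:-  best=no-route
  add 28.241.141.0/27 -> H0 at depth 27
  add 122.99.124.32/28 -> H1 at depth 28
  add 28.241.0.0/16 -> H1 at depth 16
  add 122.99.96.0/19 -> H0 at depth 19
  del 28.241.141.0/27 (clear depth 27)
  add 122.99.124.39/32 -> H2 at depth 32
  ? 28.241.30.136  path d0:-→d1:-→d2:-→d3:-→d4:-→d5:-→d6:-→d7:-→d8:-→d9:-→d10:-→d11:-→d12:-→d13:-→d14:-→d15:-→d16:H1  best=H1
  add 28.241.141.0/24 -> H0 at depth 24
  ? 122.99.124.39  path d0:-→d1:-→d2:-→d3:-→d4:-→d5:-→d6:-→d7:-→d8:-→d9:-→d10:-→d11:-→d12:-→d13:-→d14:-→d15:-→d16:H1→d17:-→d18:-→d19:H0→d20:-→d21:-→d22:-→d23:-→d24:-→d25:-→d26:-→d27:-→d28:H1→d29:-→d30:-→d31:-→d32:H2  best=H2
  ? 122.99.96.0  path d0:-→d1:-→d2:-→d3:-→d4:-→d5:-→d6:-→d7:-→d8:-→d9:-→d10:-→d11:-→d12:-→d13:-→d14:-→d15:-→d16:H1→d17:-→d18:-→d19:H0  best=H0
  add 28.241.128.0/19 -> H2 at depth 19
  add 28.241.0.0/16 -> H2 at depth 16
  add 122.0.0.0/8 -> H0 at depth 8
  add 28.241.141.16/28 -> H0 at depth 28
  ? 28.241.128.4  path d0:-→d1:-→d2:-→d3:-→d4:-→d5:-→d6:-→d7:-→d8:-→d9:-→d10:-→d11:-→d12:-→d13:-→d14:-→d15:-→d16:H2→d17:-→d18:-→d19:H2→d20:-  best=H2
  add 28.224.0.0/11 -> H1 at depth 11
  del 122.0.0.0/8 (clear depth 8)
  ? 28.225.43.198  path d0:-→d1:-→d2:-→d3:-→d4:-→d5:-→d6:-→d7:-→d8:-→d9:-→d10:-→d11:H1  best=H1
  del 28.241.141.16/28 (clear depth 28)
  add 0.0.0.0/0 -> H1 at depth 0
  ? 122.99.96.40  path d0:H1→d1:-→d2:-→d3:-→d4:-→d5:-→d6:-→d7:-→d8:-→d9:-→d10:-→d11:-→d12:-→d13:-→d14:-→d15:-→d16:H1→d17:-→d18:-→d19:H0  best=H0
  add 28.241.141.16/28 -> H2 at depth 28
  add 0.0.0.0/0 -> H2 at depth 0
  del 28.241.0.0/16 (clear depth 16)
  add 28.241.128.0/20 -> H1 at depth 20
  add 28.241.128.0/20 -> H1 at depth 20
  del 0.0.0.0/0 (clear depth 0)
  ? 122.99.124.39  path d0:-→d1:-→d2:-→d3:-→d4:-→d5:-→d6:-→d7:-→d8:-→d9:-→d10:-→d11:-→d12:-→d13:-→d14:-→d15:-→d16:H1→d17:-→d18:-→d19:H0→d20:-→d21:-→d22:-→d23:-→d24:-→d25:-→d26:-→d27:-→d28:H1→d29:-→d30:-→d31:-→d32:H2  best=H2
  del 122.99.0.0/16 (clear depth 16)

== LOOKUPS ==
["H2","H1","H1","no-route","H1","H2","H0","H2","H1","H0","H2"]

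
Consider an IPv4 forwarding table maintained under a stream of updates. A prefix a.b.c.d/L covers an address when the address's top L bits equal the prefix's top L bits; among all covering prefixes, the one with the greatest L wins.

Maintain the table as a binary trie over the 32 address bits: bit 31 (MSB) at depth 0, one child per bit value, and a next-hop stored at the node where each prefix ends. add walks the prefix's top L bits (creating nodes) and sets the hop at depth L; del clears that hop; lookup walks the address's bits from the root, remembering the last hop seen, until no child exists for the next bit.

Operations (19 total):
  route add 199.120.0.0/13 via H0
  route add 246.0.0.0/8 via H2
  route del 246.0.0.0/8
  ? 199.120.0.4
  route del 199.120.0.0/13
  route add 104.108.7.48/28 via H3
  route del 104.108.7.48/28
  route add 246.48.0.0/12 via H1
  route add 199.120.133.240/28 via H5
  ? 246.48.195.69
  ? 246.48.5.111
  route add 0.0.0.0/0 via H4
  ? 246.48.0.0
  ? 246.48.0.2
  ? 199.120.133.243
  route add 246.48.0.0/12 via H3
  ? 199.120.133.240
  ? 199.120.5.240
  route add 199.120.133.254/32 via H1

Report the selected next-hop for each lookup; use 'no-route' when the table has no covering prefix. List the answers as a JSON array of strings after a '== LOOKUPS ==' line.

Trace:
  add 199.120.0.0/13 -> H0 at depth 13
  add 246.0.0.0/8 -> H2 at depth 8
  - 246.0.0.0/8 clear@8
  lookup 199.120.0.4: bits 1100011101111 walk d0:-→d1:-→d2:-→d3:-→d4:-→d5:-→d6:-→d7:-→d8:-→d9:-→d10:-→d11:-→d12:-→d13:H0 -> H0
  - 199.120.0.0/13 clear@13
  add 104.108.7.48/28 -> H3 at depth 28
  - 104.108.7.48/28 clear@28
  add 246.48.0.0/12 -> H1 at depth 12
  add 199.120.133.240/28 -> H5 at depth 28
  lookup 246.48.195.69: bits 111101100011 walk d0:-→d1:-→d2:-→d3:-→d4:-→d5:-→d6:-→d7:-→d8:-→d9:-→d10:-→d11:-→d12:H1 -> H1
  lookup 246.48.5.111: bits 111101100011 walk d0:-→d1:-→d2:-→d3:-→d4:-→d5:-→d6:-→d7:-→d8:-→d9:-→d10:-→d11:-→d12:H1 -> H1
  add 0.0.0.0/0 -> H4 at depth 0
  lookup 246.48.0.0: bits 111101100011 walk d0:H4→d1:-→d2:-→d3:-→d4:-→d5:-→d6:-→d7:-→d8:-→d9:-→d10:-→d11:-→d12:H1 -> H1
  lookup 246.48.0.2: bits 111101100011 walk d0:H4→d1:-→d2:-→d3:-→d4:-→d5:-→d6:-→d7:-→d8:-→d9:-→d10:-→d11:-→d12:H1 -> H1
  lookup 199.120.133.243: bits 1100011101111000100001011111 walk d0:H4→d1:-→d2:-→d3:-→d4:-→d5:-→d6:-→d7:-→d8:-→d9:-→d10:-→d11:-→d12:-→d13:-→d14:-→d15:-→d16:-→d17:-→d18:-→d19:-→d20:-→d21:-→d22:-→d23:-→d24:-→d25:-→d26:-→d27:-→d28:H5 -> H5
  add 246.48.0.0/12 -> H3 at depth 12
  lookup 199.120.133.240: bits 1100011101111000100001011111 walk d0:H4→d1:-→d2:-→d3:-→d4:-→d5:-→d6:-→d7:-→d8:-→d9:-→d10:-→d11:-→d12:-→d13:-→d14:-→d15:-→d16:-→d17:-→d18:-→d19:-→d20:-→d21:-→d22:-→d23:-→d24:-→d25:-→d26:-→d27:-→d28:H5 -> H5
  lookup 199.120.5.240: bits 1100011101111000 walk d0:H4→d1:-→d2:-→d3:-→d4:-→d5:-→d6:-→d7:-→d8:-→d9:-→d10:-→d11:-→d12:-→d13:-→d14:-→d15:-→d16:- -> H4
  add 199.120.133.254/32 -> H1 at depth 32

== LOOKUPS ==
["H0","H1","H1","H1","H1","H5","H5","H4"]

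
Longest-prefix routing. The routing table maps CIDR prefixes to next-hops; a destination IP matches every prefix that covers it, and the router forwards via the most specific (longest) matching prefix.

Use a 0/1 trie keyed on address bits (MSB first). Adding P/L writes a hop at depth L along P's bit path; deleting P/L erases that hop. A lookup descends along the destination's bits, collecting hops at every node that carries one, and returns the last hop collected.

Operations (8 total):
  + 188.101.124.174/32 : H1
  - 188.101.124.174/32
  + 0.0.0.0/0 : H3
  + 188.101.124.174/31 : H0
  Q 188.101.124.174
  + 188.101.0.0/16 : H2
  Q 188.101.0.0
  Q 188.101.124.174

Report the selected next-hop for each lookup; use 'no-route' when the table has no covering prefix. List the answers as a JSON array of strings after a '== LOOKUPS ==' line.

Trace:
  add 188.101.124.174/32 -> H1 at depth 32
  - 188.101.124.174/32 clear@32
  add 0.0.0.0/0 -> H3 at depth 0
  add 188.101.124.174/31 -> H0 at depth 31
  lookup 188.101.124.174: bits 10111100011001010111110010101110 walk d0:H3→d1:-→d2:-→d3:-→d4:-→d5:-→d6:-→d7:-→d8:-→d9:-→d10:-→d11:-→d12:-→d13:-→d14:-→d15:-→d16:-→d17:-→d18:-→d19:-→d20:-→d21:-→d22:-→d23:-→d24:-→d25:-→d26:-→d27:-→d28:-→d29:-→d30:-→d31:H0→d32:- -> H0
  add 188.101.0.0/16 -> H2 at depth 16
  lookup 188.101.0.0: bits 10111100011001010 walk d0:H3→d1:-→d2:-→d3:-→d4:-→d5:-→d6:-→d7:-→d8:-→d9:-→d10:-→d11:-→d12:-→d13:-→d14:-→d15:-→d16:H2→d17:- -> H2
  lookup 188.101.124.174: bits 10111100011001010111110010101110 walk d0:H3→d1:-→d2:-→d3:-→d4:-→d5:-→d6:-→d7:-→d8:-→d9:-→d10:-→d11:-→d12:-→d13:-→d14:-→d15:-→d16:H2→d17:-→d18:-→d19:-→d20:-→d21:-→d22:-→d23:-→d24:-→d25:-→d26:-→d27:-→d28:-→d29:-→d30:-→d31:H0→d32:- -> H0

== LOOKUPS ==
["H0","H2","H0"]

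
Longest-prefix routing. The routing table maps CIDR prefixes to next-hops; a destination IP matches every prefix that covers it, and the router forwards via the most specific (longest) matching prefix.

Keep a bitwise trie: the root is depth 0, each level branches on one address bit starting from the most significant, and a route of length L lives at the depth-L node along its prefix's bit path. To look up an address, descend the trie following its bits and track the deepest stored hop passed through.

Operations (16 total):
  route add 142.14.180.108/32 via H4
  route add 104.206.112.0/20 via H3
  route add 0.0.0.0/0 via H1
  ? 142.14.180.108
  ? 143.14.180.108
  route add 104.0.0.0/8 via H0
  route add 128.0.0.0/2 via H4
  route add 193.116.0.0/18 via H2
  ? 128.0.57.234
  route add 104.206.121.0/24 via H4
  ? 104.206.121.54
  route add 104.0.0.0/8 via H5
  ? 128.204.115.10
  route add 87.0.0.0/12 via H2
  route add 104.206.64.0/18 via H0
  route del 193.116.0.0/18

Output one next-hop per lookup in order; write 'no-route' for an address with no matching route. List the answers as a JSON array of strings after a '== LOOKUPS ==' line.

Process each operation:
  + 142.14.180.108/32 (H4) depth=32
  + 104.206.112.0/20 (H3) depth=20
  + 0.0.0.0/0 (H1) depth=0
  lookup 142.14.180.108: bits 10001110000011101011010001101100 walk d0:H1→d1:-→d2:-→d3:-→d4:-→d5:-→d6:-→d7:-→d8:-→d9:-→d10:-→d11:-→d12:-→d13:-→d14:-→d15:-→d16:-→d17:-→d18:-→d19:-→d20:-→d21:-→d22:-→d23:-→d24:-→d25:-→d26:-→d27:-→d28:-→d29:-→d30:-→d31:-→d32:H4 -> H4
  lookup 143.14.180.108: bits 1000111 walk d0:H1→d1:-→d2:-→d3:-→d4:-→d5:-→d6:-→d7:- -> H1
  + 104.0.0.0/8 (H0) depth=8
  + 128.0.0.0/2 (H4) depth=2
  + 193.116.0.0/18 (H2) depth=18
  lookup 128.0.57.234: bits 1000 walk d0:H1→d1:-→d2:H4→d3:-→d4:- -> H4
  + 104.206.121.0/24 (H4) depth=24
  lookup 104.206.121.54: bits 011010001100111001111001 walk d0:H1→d1:-→d2:-→d3:-→d4:-→d5:-→d6:-→d7:-→d8:H0→d9:-→d10:-→d11:-→d12:-→d13:-→d14:-→d15:-→d16:-→d17:-→d18:-→d19:-→d20:H3→d21:-→d22:-→d23:-→d24:H4 -> H4
  + 104.0.0.0/8 (H5) depth=8
  lookup 128.204.115.10: bits 1000 walk d0:H1→d1:-→d2:H4→d3:-→d4:- -> H4
  + 87.0.0.0/12 (H2) depth=12
  + 104.206.64.0/18 (H0) depth=18
  del 193.116.0.0/18 (clear depth 18)

== LOOKUPS ==
["H4","H1","H4","H4","H4"]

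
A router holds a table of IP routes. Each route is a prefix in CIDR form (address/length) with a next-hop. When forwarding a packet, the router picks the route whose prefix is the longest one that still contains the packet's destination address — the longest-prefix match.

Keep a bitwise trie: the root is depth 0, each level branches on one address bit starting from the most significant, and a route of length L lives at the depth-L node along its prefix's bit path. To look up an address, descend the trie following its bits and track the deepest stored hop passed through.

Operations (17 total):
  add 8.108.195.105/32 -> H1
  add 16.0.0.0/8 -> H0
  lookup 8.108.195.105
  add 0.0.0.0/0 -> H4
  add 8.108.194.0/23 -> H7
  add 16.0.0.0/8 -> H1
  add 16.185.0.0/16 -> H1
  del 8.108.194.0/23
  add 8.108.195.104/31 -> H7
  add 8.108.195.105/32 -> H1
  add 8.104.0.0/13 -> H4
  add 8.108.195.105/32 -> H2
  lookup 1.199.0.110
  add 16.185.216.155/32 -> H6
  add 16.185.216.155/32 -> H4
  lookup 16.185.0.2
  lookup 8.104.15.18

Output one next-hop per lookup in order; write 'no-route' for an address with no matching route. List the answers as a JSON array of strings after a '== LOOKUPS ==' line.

Process each operation:
  add 8.108.195.105/32 -> H1 at depth 32
  add 16.0.0.0/8 -> H0 at depth 8
  ? 8.108.195.105  path d0:-→d1:-→d2:-→d3:-→d4:-→d5:-→d6:-→d7:-→d8:-→d9:-→d10:-→d11:-→d12:-→d13:-→d14:-→d15:-→d16:-→d17:-→d18:-→d19:-→d20:-→d21:-→d22:-→d23:-→d24:-→d25:-→d26:-→d27:-→d28:-→d29:-→d30:-→d31:-→d32:H1  best=H1
  add 0.0.0.0/0 -> H4 at depth 0
  add 8.108.194.0/23 -> H7 at depth 23
  add 16.0.0.0/8 -> H1 at depth 8
  add 16.185.0.0/16 -> H1 at depth 16
  del 8.108.194.0/23 (clear depth 23)
  add 8.108.195.104/31 -> H7 at depth 31
  add 8.108.195.105/32 -> H1 at depth 32
  add 8.104.0.0/13 -> H4 at depth 13
  add 8.108.195.105/32 -> H2 at depth 32
  ? 1.199.0.110  path d0:H4→d1:-→d2:-→d3:-→d4:-  best=H4
  add 16.185.216.155/32 -> H6 at depth 32
  add 16.185.216.155/32 -> H4 at depth 32
  ? 16.185.0.2  path d0:H4→d1:-→d2:-→d3:-→d4:-→d5:-→d6:-→d7:-→d8:H1→d9:-→d10:-→d11:-→d12:-→d13:-→d14:-→d15:-→d16:H1  best=H1
  ? 8.104.15.18  path d0:H4→d1:-→d2:-→d3:-→d4:-→d5:-→d6:-→d7:-→d8:-→d9:-→d10:-→d11:-→d12:-→d13:H4  best=H4

== LOOKUPS ==
["H1","H4","H1","H4"]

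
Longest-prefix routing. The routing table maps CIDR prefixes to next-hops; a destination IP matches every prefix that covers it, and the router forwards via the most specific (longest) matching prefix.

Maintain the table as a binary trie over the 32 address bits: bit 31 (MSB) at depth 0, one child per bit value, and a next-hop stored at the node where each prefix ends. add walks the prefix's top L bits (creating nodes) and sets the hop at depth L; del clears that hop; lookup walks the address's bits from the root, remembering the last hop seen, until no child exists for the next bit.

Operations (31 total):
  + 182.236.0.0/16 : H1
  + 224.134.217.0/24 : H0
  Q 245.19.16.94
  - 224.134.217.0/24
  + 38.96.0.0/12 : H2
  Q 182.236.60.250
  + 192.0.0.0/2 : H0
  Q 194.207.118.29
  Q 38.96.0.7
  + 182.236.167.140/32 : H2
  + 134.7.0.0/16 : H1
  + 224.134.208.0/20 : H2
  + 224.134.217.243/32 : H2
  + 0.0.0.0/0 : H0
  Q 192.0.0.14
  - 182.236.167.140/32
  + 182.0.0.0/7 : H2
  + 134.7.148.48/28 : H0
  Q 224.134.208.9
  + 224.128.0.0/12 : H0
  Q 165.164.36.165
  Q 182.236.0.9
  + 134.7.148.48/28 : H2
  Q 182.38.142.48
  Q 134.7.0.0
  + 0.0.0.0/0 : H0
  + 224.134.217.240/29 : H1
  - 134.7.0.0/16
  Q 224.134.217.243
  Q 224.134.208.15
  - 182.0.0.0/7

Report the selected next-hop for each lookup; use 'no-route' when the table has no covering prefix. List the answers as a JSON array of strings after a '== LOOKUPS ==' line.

Trace:
  add 182.236.0.0/16 -> H1 at depth 16
  add 224.134.217.0/24 -> H0 at depth 24
  lookup 245.19.16.94: bits 111 walk d0:-→d1:-→d2:-→d3:- -> no-route
  - 224.134.217.0/24 clear@24
  add 38.96.0.0/12 -> H2 at depth 12
  lookup 182.236.60.250: bits 1011011011101100 walk d0:-→d1:-→d2:-→d3:-→d4:-→d5:-→d6:-→d7:-→d8:-→d9:-→d10:-→d11:-→d12:-→d13:-→d14:-→d15:-→d16:H1 -> H1
  add 192.0.0.0/2 -> H0 at depth 2
  lookup 194.207.118.29: bits 11 walk d0:-→d1:-→d2:H0 -> H0
  lookup 38.96.0.7: bits 001001100110 walk d0:-→d1:-→d2:-→d3:-→d4:-→d5:-→d6:-→d7:-→d8:-→d9:-→d10:-→d11:-→d12:H2 -> H2
  add 182.236.167.140/32 -> H2 at depth 32
  add 134.7.0.0/16 -> H1 at depth 16
  add 224.134.208.0/20 -> H2 at depth 20
  add 224.134.217.243/32 -> H2 at depth 32
  add 0.0.0.0/0 -> H0 at depth 0
  lookup 192.0.0.14: bits 11 walk d0:H0→d1:-→d2:H0 -> H0
  - 182.236.167.140/32 clear@32
  add 182.0.0.0/7 -> H2 at depth 7
  add 134.7.148.48/28 -> H0 at depth 28
  lookup 224.134.208.9: bits 11100000100001101101 walk d0:H0→d1:-→d2:H0→d3:-→d4:-→d5:-→d6:-→d7:-→d8:-→d9:-→d10:-→d11:-→d12:-→d13:-→d14:-→d15:-→d16:-→d17:-→d18:-→d19:-→d20:H2 -> H2
  add 224.128.0.0/12 -> H0 at depth 12
  lookup 165.164.36.165: bits 101 walk d0:H0→d1:-→d2:-→d3:- -> H0
  lookup 182.236.0.9: bits 1011011011101100 walk d0:H0→d1:-→d2:-→d3:-→d4:-→d5:-→d6:-→d7:H2→d8:-→d9:-→d10:-→d11:-→d12:-→d13:-→d14:-→d15:-→d16:H1 -> H1
  add 134.7.148.48/28 -> H2 at depth 28
  lookup 182.38.142.48: bits 10110110 walk d0:H0→d1:-→d2:-→d3:-→d4:-→d5:-→d6:-→d7:H2→d8:- -> H2
  lookup 134.7.0.0: bits 1000011000000111 walk d0:H0→d1:-→d2:-→d3:-→d4:-→d5:-→d6:-→d7:-→d8:-→d9:-→d10:-→d11:-→d12:-→d13:-→d14:-→d15:-→d16:H1 -> H1
  add 0.0.0.0/0 -> H0 at depth 0
  add 224.134.217.240/29 -> H1 at depth 29
  - 134.7.0.0/16 clear@16
  lookup 224.134.217.243: bits 11100000100001101101100111110011 walk d0:H0→d1:-→d2:H0→d3:-→d4:-→d5:-→d6:-→d7:-→d8:-→d9:-→d10:-→d11:-→d12:H0→d13:-→d14:-→d15:-→d16:-→d17:-→d18:-→d19:-→d20:H2→d21:-→d22:-→d23:-→d24:-→d25:-→d26:-→d27:-→d28:-→d29:H1→d30:-→d31:-→d32:H2 -> H2
  lookup 224.134.208.15: bits 11100000100001101101 walk d0:H0→d1:-→d2:H0→d3:-→d4:-→d5:-→d6:-→d7:-→d8:-→d9:-→d10:-→d11:-→d12:H0→d13:-→d14:-→d15:-→d16:-→d17:-→d18:-→d19:-→d20:H2 -> H2
  - 182.0.0.0/7 clear@7

== LOOKUPS ==
["no-route","H1","H0","H2","H0","H2","H0","H1","H2","H1","H2","H2"]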